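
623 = 623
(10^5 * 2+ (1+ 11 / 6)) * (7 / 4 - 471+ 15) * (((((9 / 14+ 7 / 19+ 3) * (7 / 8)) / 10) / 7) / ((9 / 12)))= -332359965509 / 54720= -6073829.78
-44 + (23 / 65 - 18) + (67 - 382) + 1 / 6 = -146827 / 390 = -376.48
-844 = -844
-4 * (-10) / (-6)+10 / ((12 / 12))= 10 / 3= 3.33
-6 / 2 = -3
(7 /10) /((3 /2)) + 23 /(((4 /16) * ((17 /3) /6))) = 24959 /255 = 97.88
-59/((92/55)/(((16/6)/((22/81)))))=-7965/23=-346.30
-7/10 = -0.70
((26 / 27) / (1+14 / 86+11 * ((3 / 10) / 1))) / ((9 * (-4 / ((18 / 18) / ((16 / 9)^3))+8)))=-8385 / 5062322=-0.00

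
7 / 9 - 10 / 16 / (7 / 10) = -29 / 252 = -0.12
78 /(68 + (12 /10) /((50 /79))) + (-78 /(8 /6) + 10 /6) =-55.72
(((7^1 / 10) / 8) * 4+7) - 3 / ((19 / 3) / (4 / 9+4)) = 1993 / 380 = 5.24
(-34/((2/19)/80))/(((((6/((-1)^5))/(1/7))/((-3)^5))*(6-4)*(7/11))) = -5755860/49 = -117466.53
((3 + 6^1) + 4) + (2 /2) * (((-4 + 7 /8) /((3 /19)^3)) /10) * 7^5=-576390449 /432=-1334237.15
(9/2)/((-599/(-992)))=4464/599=7.45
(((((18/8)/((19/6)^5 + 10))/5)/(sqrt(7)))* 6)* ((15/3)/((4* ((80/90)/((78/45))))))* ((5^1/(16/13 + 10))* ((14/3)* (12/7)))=13305708* sqrt(7)/1305021949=0.03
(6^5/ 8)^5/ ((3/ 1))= 289207845356544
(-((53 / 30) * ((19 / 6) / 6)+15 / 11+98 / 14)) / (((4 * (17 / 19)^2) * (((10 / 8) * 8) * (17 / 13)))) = -518280841 / 2334657600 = -0.22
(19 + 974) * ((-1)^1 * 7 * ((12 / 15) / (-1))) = 27804 / 5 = 5560.80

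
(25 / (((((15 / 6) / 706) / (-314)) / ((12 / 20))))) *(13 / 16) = -2161419 / 2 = -1080709.50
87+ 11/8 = 707/8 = 88.38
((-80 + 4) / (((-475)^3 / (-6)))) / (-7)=24 / 39484375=0.00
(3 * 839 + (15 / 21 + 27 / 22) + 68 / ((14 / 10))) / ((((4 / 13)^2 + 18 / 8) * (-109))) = -133644186 / 13302905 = -10.05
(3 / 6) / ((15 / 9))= 3 / 10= 0.30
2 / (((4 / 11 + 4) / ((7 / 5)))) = 77 / 120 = 0.64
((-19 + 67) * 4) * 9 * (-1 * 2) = -3456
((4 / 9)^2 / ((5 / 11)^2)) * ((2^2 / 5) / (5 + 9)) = 3872 / 70875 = 0.05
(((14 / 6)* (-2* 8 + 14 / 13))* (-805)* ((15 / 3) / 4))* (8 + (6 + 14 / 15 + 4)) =77616490 / 117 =663388.80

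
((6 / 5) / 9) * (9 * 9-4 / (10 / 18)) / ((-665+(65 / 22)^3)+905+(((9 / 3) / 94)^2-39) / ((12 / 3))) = 11572544544 / 301123116625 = 0.04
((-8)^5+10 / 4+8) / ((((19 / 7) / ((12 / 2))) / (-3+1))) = 2751630 / 19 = 144822.63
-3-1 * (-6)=3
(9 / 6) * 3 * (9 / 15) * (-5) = -27 / 2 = -13.50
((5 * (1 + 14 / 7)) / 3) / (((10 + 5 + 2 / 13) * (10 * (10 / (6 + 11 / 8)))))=767 / 31520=0.02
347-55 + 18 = 310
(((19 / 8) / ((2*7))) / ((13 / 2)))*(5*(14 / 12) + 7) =209 / 624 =0.33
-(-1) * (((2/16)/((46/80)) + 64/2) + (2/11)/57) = 464653/14421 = 32.22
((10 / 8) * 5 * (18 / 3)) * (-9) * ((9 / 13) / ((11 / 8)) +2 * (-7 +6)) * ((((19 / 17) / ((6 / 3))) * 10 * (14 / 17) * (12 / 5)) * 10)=2305422000 / 41327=55784.89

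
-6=-6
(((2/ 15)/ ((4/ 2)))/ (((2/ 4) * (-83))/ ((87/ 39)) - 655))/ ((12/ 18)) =-29/ 195345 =-0.00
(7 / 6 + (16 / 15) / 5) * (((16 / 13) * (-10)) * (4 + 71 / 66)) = -12328 / 143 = -86.21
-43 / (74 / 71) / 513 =-3053 / 37962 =-0.08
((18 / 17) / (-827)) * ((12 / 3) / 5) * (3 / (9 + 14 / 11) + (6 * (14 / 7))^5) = -254.87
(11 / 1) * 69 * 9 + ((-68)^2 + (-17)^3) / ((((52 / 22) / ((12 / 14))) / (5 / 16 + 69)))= -630597 / 1456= -433.10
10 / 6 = 5 / 3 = 1.67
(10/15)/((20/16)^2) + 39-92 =-3943/75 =-52.57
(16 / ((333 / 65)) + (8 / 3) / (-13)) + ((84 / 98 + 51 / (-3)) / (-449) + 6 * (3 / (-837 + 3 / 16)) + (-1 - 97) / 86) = 1.79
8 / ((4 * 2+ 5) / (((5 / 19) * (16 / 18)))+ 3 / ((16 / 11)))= 0.14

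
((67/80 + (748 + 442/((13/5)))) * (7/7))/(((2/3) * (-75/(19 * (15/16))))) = -4189899/12800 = -327.34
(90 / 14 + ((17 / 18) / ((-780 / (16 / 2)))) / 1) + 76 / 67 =6217012 / 823095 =7.55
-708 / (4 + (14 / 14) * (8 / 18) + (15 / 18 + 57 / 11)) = -67.69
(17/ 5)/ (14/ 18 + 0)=153/ 35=4.37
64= 64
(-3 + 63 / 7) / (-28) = -0.21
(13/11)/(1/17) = 221/11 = 20.09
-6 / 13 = -0.46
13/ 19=0.68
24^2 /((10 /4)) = 1152 /5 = 230.40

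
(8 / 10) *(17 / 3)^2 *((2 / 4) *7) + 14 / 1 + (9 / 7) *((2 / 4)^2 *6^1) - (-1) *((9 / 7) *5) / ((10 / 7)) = 34757 / 315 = 110.34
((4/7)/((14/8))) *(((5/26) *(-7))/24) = -5/273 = -0.02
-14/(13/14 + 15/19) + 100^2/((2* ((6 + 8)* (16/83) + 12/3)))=46896114/63523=738.25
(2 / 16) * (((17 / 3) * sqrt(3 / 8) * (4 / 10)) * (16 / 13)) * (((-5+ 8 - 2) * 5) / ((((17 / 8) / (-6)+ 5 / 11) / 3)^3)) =22521286656 * sqrt(6) / 1935401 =28503.48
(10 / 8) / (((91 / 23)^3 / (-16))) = -0.32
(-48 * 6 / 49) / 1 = -288 / 49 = -5.88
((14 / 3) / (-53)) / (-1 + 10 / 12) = 28 / 53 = 0.53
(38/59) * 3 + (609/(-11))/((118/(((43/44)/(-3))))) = 119081/57112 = 2.09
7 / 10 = 0.70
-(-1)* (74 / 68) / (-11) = -37 / 374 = -0.10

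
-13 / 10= -1.30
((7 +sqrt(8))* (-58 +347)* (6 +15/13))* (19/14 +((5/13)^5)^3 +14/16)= 171965451749837706361125* sqrt(2)/18631665057129035548 +171965451749837706361125/5323332873465438728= 45356.92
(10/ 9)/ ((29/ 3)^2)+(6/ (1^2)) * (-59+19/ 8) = -339.74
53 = 53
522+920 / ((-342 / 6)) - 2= 28720 / 57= 503.86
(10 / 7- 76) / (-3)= 174 / 7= 24.86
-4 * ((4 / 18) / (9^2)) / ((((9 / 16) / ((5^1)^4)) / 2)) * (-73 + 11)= 9920000 / 6561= 1511.96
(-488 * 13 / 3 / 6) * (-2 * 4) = 25376 / 9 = 2819.56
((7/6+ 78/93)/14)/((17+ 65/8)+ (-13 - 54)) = -746/218085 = -0.00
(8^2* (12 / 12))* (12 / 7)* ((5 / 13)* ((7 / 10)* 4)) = 1536 / 13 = 118.15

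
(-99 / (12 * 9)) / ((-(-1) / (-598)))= 3289 / 6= 548.17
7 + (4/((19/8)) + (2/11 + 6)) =3107/209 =14.87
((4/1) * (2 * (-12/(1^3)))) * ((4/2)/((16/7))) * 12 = -1008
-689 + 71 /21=-685.62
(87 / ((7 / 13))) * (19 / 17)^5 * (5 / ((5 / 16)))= 44807487504 / 9938999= 4508.25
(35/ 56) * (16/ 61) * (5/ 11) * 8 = 400/ 671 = 0.60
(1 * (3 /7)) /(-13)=-0.03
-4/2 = -2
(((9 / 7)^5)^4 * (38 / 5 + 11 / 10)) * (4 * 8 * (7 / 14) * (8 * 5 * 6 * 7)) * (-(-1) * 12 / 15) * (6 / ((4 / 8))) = 19495837807496346114422784 / 56994475926865715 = 342065393.01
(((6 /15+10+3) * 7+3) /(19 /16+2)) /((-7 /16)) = -123904 /1785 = -69.41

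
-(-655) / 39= 655 / 39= 16.79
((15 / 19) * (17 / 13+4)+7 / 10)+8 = 31839 / 2470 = 12.89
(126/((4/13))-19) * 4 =1562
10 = 10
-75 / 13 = -5.77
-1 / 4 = -0.25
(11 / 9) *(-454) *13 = -7213.56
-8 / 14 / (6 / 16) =-32 / 21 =-1.52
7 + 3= 10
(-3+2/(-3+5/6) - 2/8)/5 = -217/260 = -0.83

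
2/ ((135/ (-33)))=-22/ 45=-0.49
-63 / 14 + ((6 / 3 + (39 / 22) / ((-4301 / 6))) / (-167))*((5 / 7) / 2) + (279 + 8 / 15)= 228163665217 / 829598385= 275.03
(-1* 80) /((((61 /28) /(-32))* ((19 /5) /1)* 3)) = 358400 /3477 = 103.08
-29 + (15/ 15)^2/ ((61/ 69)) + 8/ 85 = -144012/ 5185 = -27.77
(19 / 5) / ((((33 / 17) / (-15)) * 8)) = -3.67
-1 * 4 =-4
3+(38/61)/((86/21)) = 8268/2623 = 3.15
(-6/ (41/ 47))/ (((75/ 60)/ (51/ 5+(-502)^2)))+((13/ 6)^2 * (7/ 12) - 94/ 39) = -7982356365133/ 5756400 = -1386692.44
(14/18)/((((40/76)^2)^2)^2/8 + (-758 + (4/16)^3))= -7608636242368/7414999440137559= -0.00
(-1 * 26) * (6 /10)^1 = -78 /5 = -15.60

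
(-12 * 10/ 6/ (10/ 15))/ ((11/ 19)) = -570/ 11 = -51.82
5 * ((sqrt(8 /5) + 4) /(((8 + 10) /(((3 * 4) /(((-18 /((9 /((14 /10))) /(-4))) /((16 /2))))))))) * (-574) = -16400 /3 - 1640 * sqrt(10) /3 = -7195.38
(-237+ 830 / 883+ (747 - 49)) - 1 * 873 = -362966 / 883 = -411.06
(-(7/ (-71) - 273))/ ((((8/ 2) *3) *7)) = 1385/ 426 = 3.25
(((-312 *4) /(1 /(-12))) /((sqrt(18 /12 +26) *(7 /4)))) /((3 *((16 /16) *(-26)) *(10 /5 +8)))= -384 *sqrt(110) /1925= -2.09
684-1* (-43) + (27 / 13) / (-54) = 18901 / 26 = 726.96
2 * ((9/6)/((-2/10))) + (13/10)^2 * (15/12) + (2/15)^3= -695797/54000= -12.89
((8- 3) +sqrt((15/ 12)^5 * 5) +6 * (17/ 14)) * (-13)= -47151/ 224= -210.50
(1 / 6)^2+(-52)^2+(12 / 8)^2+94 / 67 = 2707.68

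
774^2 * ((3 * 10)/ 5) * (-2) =-7188912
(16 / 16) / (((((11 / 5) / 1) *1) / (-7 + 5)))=-10 / 11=-0.91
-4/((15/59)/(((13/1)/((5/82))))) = -251576/75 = -3354.35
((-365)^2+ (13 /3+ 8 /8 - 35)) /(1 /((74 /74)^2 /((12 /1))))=199793 /18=11099.61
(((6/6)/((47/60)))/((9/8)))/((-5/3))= -32/47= -0.68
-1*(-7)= 7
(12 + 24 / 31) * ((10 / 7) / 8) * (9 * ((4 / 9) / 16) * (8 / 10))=99 / 217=0.46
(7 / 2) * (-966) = -3381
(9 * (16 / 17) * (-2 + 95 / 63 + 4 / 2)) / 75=304 / 1785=0.17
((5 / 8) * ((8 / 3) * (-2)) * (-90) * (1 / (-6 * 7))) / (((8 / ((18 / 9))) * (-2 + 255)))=-25 / 3542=-0.01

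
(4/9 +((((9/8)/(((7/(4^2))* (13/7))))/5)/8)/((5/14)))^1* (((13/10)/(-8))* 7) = -22169/36000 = -0.62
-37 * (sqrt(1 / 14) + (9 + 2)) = -407- 37 * sqrt(14) / 14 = -416.89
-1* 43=-43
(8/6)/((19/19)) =4/3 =1.33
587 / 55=10.67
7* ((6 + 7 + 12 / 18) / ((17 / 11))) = 3157 / 51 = 61.90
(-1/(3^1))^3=-1/27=-0.04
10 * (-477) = -4770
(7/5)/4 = 7/20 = 0.35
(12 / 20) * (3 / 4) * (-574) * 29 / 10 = -74907 / 100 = -749.07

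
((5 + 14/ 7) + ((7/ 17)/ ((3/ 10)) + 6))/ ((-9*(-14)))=733/ 6426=0.11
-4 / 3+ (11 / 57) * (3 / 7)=-499 / 399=-1.25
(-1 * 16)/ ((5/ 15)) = -48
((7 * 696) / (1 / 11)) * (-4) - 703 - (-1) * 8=-215063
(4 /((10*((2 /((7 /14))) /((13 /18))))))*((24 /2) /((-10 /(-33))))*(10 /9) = 3.18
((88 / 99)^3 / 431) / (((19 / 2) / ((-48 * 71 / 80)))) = -72704 / 9949635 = -0.01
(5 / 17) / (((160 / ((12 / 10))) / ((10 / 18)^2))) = 5 / 7344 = 0.00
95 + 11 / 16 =1531 / 16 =95.69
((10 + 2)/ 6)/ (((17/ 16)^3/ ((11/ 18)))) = 45056/ 44217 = 1.02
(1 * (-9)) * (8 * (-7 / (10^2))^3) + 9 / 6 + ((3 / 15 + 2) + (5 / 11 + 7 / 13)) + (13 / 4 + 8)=285422691 / 17875000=15.97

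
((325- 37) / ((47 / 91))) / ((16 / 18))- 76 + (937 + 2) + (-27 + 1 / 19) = 1306791 / 893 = 1463.37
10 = 10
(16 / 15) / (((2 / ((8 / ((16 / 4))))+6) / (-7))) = -16 / 15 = -1.07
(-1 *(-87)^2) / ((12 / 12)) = -7569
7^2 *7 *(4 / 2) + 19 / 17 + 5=11766 / 17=692.12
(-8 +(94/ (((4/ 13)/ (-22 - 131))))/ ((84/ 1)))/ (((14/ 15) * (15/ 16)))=-31609/ 49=-645.08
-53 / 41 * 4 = -212 / 41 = -5.17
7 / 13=0.54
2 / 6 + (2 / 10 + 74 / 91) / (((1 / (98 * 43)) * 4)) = 416413 / 390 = 1067.73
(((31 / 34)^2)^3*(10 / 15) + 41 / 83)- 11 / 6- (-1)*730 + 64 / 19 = 2676405705915673 / 3654234846048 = 732.41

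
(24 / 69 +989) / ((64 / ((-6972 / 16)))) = -39661965 / 5888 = -6736.07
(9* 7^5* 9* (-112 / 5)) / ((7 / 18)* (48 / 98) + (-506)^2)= -119.10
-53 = -53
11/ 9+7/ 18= 29/ 18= 1.61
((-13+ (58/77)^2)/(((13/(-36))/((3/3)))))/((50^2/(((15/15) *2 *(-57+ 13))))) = -1.21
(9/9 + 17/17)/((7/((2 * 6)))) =24/7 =3.43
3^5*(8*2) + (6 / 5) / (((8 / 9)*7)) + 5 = 3893.19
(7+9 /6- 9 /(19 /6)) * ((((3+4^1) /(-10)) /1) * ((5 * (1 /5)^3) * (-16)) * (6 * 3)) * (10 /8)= 57.03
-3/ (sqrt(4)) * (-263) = 789/ 2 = 394.50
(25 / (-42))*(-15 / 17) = 125 / 238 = 0.53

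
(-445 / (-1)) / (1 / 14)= 6230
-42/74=-21/37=-0.57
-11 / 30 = -0.37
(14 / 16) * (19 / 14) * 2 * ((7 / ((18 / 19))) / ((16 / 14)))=17689 / 1152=15.36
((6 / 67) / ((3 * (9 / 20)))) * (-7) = -280 / 603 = -0.46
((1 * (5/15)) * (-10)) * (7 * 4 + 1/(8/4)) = -95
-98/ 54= -49/ 27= -1.81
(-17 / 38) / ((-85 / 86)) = 43 / 95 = 0.45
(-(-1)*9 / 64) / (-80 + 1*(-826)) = -3 / 19328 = -0.00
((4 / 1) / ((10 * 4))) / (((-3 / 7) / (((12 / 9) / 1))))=-14 / 45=-0.31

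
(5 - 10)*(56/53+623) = -165375/53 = -3120.28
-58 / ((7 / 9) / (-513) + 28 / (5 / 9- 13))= 1071144 / 41581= 25.76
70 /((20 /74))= 259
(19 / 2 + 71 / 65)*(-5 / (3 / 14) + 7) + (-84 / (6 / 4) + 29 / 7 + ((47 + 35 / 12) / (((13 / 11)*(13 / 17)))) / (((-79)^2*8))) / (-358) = -219313235842759 / 1268712419520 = -172.86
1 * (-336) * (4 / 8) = -168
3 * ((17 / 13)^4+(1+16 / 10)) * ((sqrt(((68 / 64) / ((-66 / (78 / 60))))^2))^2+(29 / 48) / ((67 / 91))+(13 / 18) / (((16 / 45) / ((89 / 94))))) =886041680430329 / 19482082048000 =45.48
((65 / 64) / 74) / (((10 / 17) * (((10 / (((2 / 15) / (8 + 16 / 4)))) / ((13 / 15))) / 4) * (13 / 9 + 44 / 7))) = 20111 / 1729824000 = 0.00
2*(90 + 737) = 1654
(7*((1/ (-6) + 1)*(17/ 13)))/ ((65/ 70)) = 4165/ 507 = 8.21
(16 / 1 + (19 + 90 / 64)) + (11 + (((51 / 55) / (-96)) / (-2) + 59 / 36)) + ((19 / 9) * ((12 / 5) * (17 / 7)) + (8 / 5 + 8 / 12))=14108681 / 221760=63.62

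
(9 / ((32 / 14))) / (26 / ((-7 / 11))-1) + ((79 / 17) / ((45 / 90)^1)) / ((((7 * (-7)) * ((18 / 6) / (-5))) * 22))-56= -7226903081 / 128868432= -56.08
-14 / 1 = -14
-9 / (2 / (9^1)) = -81 / 2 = -40.50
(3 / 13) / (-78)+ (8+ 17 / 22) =16303 / 1859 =8.77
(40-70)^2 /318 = 150 /53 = 2.83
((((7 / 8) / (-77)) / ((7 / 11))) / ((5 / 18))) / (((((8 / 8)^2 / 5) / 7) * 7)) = -9 / 28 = -0.32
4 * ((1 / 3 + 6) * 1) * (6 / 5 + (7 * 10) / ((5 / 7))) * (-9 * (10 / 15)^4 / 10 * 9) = -301568 / 75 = -4020.91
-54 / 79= -0.68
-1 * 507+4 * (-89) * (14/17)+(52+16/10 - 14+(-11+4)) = -65244/85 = -767.58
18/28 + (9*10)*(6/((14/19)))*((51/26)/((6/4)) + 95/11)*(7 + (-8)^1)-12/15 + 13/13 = -72940163/10010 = -7286.73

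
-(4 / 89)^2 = -16 / 7921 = -0.00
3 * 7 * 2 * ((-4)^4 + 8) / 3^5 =1232 / 27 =45.63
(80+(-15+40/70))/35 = 1.87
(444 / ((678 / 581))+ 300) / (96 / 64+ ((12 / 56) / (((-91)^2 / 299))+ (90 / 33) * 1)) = 3771573806 / 23472699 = 160.68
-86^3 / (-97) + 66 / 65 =41350042 / 6305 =6558.29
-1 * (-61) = 61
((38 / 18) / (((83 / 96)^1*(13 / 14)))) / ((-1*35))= -1216 / 16185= -0.08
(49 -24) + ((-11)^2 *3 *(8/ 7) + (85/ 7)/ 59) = 181746/ 413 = 440.06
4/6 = 2/3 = 0.67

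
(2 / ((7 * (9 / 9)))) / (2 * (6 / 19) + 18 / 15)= 95 / 609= 0.16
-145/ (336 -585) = 145/ 249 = 0.58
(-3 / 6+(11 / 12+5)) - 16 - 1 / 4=-65 / 6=-10.83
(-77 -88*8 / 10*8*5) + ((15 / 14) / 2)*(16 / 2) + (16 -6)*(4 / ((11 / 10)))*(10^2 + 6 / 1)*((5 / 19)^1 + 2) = 8536211 / 1463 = 5834.73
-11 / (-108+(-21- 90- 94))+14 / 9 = 4481 / 2817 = 1.59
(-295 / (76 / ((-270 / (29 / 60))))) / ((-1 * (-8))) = 597375 / 2204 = 271.04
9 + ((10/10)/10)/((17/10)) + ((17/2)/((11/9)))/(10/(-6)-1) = 19301/2992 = 6.45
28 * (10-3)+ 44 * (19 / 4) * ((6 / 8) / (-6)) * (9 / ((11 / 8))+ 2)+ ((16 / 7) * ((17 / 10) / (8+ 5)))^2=-22491741 / 828100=-27.16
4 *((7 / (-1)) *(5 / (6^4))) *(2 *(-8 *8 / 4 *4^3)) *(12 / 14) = 5120 / 27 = 189.63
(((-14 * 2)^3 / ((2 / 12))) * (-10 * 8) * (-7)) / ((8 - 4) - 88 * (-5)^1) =-6146560 / 37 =-166123.24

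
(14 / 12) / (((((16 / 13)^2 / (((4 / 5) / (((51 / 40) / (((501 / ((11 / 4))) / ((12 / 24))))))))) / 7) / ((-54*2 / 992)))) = -12446343 / 92752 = -134.19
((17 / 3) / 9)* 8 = 136 / 27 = 5.04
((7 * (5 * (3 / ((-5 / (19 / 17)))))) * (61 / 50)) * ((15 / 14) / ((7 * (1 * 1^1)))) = -10431 / 2380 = -4.38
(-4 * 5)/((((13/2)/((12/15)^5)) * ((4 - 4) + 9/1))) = -8192/73125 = -0.11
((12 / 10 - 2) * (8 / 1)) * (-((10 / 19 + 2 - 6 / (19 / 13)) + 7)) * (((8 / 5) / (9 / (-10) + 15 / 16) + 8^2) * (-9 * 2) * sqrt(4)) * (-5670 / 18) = 797368320 / 19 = 41966753.68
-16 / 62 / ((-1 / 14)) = 112 / 31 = 3.61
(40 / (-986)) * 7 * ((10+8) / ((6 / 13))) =-11.08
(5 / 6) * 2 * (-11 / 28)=-55 / 84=-0.65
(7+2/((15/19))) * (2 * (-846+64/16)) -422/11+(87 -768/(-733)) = -1935658111/120945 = -16004.45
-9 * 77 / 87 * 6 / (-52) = 693 / 754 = 0.92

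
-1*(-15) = 15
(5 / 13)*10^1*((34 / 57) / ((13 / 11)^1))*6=37400 / 3211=11.65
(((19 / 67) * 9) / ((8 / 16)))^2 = 116964 / 4489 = 26.06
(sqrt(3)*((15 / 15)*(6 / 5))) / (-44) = -3*sqrt(3) / 110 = -0.05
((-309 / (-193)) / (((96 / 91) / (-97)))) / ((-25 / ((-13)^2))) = 153651589 / 154400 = 995.15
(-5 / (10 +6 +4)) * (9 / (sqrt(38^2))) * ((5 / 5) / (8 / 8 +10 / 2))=-3 / 304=-0.01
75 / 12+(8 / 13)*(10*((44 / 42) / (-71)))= 477535 / 77532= 6.16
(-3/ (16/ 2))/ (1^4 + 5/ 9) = -27/ 112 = -0.24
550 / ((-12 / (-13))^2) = 645.49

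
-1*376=-376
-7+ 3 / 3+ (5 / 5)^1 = -5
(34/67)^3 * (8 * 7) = 7.32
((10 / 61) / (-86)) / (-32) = 5 / 83936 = 0.00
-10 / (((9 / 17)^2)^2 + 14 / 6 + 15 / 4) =-2004504 / 1235153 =-1.62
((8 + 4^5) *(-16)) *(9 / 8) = -18576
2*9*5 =90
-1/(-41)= 1/41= 0.02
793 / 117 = 61 / 9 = 6.78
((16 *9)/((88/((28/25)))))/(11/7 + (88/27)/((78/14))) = 3714984/4371125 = 0.85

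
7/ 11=0.64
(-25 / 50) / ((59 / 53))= -53 / 118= -0.45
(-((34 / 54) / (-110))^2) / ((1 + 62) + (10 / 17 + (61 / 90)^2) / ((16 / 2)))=-39304 / 75734567073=-0.00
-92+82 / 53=-4794 / 53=-90.45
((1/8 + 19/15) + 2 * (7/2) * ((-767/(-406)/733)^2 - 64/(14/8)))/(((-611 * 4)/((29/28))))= 96639742891009/895662654257280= 0.11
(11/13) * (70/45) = 154/117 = 1.32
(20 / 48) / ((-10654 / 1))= -5 / 127848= -0.00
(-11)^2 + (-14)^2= 317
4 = 4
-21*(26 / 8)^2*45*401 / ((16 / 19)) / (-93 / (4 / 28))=57942495 / 7936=7301.22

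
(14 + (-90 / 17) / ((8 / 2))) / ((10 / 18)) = 3879 / 170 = 22.82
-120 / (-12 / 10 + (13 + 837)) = -150 / 1061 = -0.14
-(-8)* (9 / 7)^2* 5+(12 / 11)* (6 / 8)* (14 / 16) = 288207 / 4312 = 66.84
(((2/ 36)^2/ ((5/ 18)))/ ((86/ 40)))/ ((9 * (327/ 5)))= 10/ 1138941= 0.00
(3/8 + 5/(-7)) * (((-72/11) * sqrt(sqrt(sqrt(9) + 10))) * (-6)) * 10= -10260 * 13^(1/4)/77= -253.01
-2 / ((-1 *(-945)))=-2 / 945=-0.00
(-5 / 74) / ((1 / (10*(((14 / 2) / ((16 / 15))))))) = -2625 / 592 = -4.43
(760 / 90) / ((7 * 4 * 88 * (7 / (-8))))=-0.00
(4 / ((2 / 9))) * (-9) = -162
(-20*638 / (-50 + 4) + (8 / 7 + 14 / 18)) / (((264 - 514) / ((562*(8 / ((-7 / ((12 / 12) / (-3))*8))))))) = -113727163 / 3803625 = -29.90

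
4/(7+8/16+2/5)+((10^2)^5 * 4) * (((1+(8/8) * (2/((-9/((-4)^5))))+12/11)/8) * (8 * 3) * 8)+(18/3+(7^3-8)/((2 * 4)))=4597926400001009041/20856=220460606060654.44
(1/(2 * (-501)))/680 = -1/681360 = -0.00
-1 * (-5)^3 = 125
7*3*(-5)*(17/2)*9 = -16065/2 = -8032.50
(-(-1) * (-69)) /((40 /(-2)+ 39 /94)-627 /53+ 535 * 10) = -343758 /26497189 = -0.01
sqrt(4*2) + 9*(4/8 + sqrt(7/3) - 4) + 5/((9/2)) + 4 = -475/18 + 2*sqrt(2) + 3*sqrt(21) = -9.81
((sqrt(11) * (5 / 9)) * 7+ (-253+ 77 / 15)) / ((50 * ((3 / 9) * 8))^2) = -5577 / 400000+ 7 * sqrt(11) / 32000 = -0.01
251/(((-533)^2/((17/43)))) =4267/12215827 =0.00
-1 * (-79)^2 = -6241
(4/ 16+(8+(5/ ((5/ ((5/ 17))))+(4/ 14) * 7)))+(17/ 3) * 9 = 4185/ 68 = 61.54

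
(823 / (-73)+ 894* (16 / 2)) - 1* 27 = 519302 / 73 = 7113.73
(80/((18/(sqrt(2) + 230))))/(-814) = -4600/3663 - 20 * sqrt(2)/3663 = -1.26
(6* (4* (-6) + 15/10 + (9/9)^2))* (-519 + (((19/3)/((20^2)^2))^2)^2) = 1184679198719999999994396197/17694720000000000000000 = 66951.00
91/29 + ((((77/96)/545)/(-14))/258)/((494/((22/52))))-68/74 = 825614152965847/372063832957440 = 2.22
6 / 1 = 6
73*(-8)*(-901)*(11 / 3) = 5788024 / 3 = 1929341.33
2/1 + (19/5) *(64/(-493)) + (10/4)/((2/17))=224381/9860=22.76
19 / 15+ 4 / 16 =91 / 60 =1.52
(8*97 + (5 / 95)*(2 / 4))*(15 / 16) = 442335 / 608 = 727.52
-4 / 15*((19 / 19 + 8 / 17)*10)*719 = -2819.61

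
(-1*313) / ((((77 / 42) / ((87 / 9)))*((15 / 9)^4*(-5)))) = 1470474 / 34375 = 42.78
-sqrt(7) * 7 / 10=-7 * sqrt(7) / 10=-1.85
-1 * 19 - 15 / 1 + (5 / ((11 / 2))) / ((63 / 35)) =-3316 / 99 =-33.49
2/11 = 0.18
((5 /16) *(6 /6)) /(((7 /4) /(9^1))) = 45 /28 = 1.61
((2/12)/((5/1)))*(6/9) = 1/45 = 0.02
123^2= 15129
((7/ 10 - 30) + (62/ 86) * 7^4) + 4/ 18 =6586259/ 3870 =1701.88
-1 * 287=-287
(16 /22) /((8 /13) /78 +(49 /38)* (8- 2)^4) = 19266 /44270435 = 0.00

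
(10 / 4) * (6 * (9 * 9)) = 1215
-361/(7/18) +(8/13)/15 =-928.24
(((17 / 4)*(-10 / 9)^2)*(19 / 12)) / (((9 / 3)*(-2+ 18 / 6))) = 8075 / 2916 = 2.77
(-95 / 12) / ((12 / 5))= -475 / 144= -3.30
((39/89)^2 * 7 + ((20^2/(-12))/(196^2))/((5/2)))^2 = 23513485895519929/13021075211725476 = 1.81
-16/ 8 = -2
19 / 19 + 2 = 3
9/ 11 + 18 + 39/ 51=3662/ 187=19.58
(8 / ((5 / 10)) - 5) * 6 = 66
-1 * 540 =-540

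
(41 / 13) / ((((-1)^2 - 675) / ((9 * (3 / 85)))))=-1107 / 744770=-0.00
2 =2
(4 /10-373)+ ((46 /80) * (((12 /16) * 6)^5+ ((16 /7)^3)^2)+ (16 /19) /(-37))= 81559799673761 /105865276160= 770.41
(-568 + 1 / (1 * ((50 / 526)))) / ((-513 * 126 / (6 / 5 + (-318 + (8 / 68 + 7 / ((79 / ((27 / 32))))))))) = -135452984249 / 49605048000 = -2.73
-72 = -72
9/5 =1.80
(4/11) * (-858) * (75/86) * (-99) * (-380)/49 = -208900.81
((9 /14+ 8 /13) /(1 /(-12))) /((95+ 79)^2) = -229 /459186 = -0.00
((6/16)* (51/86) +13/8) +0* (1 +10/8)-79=-77.15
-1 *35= -35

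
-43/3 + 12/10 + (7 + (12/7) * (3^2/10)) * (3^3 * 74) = 1790827/105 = 17055.50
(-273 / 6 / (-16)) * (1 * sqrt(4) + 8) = 455 / 16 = 28.44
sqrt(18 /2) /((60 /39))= 39 /20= 1.95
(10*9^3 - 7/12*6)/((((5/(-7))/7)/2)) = -714077/5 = -142815.40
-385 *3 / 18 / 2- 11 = -517 / 12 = -43.08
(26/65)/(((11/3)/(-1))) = -6/55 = -0.11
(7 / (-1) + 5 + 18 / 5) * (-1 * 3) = -24 / 5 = -4.80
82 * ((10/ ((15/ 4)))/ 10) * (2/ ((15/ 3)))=656/ 75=8.75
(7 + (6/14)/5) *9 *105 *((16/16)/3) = 2232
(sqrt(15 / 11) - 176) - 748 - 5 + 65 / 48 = -44527 / 48 + sqrt(165) / 11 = -926.48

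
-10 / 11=-0.91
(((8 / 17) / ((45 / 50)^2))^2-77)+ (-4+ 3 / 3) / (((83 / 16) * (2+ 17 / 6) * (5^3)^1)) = -76.66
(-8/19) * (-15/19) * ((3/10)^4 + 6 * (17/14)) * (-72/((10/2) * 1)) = -55141236/1579375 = -34.91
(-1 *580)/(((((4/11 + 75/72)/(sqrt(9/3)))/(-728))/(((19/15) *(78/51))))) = 524446208 *sqrt(3)/901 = 1008177.00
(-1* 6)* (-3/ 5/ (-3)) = -6/ 5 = -1.20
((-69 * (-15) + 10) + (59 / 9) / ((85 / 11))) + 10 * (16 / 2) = 861274 / 765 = 1125.85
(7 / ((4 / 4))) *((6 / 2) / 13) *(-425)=-8925 / 13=-686.54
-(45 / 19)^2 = -2025 / 361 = -5.61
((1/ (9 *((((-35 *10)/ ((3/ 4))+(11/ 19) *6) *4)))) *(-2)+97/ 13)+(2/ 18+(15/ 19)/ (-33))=9747192425/ 1291216212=7.55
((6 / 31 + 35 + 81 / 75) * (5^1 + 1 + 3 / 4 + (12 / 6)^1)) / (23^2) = 49196 / 81995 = 0.60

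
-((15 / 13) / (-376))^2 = -225 / 23892544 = -0.00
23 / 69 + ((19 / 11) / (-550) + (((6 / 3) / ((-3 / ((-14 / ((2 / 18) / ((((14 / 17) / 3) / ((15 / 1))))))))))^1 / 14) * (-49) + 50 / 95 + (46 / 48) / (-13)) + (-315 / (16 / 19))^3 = -8169303119490983909 / 156081868800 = -52339859.73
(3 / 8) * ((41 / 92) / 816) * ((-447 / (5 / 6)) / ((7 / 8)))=-54981 / 437920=-0.13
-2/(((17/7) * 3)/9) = -42/17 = -2.47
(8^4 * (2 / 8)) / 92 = 256 / 23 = 11.13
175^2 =30625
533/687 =0.78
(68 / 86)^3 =39304 / 79507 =0.49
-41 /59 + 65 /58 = 1457 /3422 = 0.43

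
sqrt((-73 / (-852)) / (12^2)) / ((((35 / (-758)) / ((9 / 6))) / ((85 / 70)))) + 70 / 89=70 / 89 - 6443 * sqrt(15549) / 834960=-0.18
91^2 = 8281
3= 3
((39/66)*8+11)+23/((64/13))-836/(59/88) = -50944573/41536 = -1226.52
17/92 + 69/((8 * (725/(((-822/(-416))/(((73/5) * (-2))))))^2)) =659245963924027/3567682589286400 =0.18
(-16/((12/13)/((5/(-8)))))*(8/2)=130/3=43.33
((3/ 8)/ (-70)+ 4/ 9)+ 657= 3313493/ 5040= 657.44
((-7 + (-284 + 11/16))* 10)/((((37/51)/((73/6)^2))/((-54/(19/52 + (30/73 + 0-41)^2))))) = 1311843253830525/67581008972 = 19411.42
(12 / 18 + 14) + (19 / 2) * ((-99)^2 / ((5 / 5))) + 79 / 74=10336901 / 111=93125.23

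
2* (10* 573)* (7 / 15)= 5348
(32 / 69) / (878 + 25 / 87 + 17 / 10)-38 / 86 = -334163353 / 757167521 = -0.44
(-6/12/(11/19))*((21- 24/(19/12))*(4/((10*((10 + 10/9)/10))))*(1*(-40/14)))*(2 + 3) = 1998/77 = 25.95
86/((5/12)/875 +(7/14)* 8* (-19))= -180600/159599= -1.13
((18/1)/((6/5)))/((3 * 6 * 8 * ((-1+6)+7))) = 5/576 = 0.01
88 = 88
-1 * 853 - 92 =-945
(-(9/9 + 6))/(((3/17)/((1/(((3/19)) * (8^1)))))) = -2261/72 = -31.40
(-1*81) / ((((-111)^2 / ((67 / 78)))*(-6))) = 67 / 71188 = 0.00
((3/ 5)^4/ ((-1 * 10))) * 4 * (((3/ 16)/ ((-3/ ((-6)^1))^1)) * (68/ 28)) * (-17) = 70227/ 87500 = 0.80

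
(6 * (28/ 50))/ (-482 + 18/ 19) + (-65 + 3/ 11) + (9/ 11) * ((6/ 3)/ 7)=-283713473/ 4398625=-64.50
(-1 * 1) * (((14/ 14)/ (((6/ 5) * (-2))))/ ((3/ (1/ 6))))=5/ 216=0.02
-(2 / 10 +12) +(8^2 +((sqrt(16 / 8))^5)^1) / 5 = 3 / 5 +4 *sqrt(2) / 5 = 1.73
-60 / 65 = -12 / 13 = -0.92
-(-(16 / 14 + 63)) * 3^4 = 36369 / 7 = 5195.57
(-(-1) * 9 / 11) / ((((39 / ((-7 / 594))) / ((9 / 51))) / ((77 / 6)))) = -49 / 87516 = -0.00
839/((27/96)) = 26848/9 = 2983.11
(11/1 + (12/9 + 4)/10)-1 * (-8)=293/15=19.53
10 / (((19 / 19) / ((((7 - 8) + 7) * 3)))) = 180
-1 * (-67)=67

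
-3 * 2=-6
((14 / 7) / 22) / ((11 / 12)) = 12 / 121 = 0.10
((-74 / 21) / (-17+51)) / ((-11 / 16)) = 0.15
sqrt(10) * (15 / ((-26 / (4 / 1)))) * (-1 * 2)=60 * sqrt(10) / 13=14.60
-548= -548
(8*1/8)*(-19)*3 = -57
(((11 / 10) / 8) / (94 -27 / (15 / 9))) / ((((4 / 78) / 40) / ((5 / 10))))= 2145 / 3112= 0.69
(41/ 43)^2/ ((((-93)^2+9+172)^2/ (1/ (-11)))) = -1681/ 1585809457100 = -0.00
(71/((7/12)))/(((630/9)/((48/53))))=20448/12985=1.57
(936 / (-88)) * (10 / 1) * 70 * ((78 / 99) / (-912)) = 29575 / 4598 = 6.43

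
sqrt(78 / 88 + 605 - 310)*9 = 9*sqrt(143209) / 22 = 154.81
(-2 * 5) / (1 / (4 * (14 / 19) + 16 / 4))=-1320 / 19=-69.47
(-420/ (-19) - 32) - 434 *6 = -49664/ 19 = -2613.89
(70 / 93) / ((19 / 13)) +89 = 158173 / 1767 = 89.51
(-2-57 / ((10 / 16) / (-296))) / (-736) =-67483 / 1840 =-36.68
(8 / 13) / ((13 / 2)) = 16 / 169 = 0.09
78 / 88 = 39 / 44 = 0.89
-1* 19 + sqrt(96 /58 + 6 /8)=-19 + 3* sqrt(899) /58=-17.45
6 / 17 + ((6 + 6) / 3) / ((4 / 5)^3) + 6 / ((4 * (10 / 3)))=11717 / 1360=8.62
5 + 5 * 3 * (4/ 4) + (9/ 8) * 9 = 241/ 8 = 30.12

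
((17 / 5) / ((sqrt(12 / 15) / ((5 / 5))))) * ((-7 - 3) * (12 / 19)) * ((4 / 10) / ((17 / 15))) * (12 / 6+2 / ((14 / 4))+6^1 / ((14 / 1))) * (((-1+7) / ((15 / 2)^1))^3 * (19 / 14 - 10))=112.49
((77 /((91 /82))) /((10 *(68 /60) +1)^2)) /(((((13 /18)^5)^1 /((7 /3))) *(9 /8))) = 4.81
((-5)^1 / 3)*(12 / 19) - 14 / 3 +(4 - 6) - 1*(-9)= 73 / 57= 1.28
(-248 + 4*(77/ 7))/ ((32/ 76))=-969/ 2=-484.50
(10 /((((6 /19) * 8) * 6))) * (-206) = -9785 /72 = -135.90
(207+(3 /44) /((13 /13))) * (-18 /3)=-27333 /22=-1242.41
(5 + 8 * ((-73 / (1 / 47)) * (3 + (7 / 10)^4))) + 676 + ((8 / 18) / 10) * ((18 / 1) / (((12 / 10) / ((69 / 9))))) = -88248.15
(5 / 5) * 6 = 6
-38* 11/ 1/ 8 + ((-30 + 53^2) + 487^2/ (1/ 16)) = 15189723/ 4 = 3797430.75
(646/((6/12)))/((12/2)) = 646/3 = 215.33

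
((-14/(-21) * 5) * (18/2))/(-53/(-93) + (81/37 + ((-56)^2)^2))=0.00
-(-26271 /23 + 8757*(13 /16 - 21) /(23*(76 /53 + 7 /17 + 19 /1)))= 10443239163 /6911776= 1510.93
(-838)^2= 702244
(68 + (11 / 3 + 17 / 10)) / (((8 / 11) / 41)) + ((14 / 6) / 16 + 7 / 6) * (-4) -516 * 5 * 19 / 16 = 256091 / 240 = 1067.05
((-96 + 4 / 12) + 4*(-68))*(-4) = 4412 / 3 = 1470.67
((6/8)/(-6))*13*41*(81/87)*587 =-8447517/232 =-36411.71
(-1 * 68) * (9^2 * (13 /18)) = -3978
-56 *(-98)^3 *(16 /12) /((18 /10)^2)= 5270675200 /243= 21690021.40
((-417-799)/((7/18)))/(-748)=5472/1309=4.18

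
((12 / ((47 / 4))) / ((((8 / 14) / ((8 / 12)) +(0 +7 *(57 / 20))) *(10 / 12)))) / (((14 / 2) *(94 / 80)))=15360 / 2144939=0.01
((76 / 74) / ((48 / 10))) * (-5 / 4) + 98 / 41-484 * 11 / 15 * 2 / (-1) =259221121 / 364080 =711.99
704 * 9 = 6336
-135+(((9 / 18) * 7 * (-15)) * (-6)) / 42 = -127.50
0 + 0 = 0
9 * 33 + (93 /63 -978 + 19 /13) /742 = 29947955 /101283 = 295.69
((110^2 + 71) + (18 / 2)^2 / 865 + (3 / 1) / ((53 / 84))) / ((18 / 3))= 93033628 / 45845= 2029.31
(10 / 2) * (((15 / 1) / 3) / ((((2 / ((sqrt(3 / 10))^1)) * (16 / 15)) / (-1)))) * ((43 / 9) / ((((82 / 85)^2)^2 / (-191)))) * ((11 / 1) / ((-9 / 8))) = -117899026609375 * sqrt(30) / 9765830016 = -66124.39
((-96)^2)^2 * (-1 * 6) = -509607936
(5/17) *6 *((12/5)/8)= 9/17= 0.53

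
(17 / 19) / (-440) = -17 / 8360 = -0.00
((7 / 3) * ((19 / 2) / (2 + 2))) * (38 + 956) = 66101 / 12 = 5508.42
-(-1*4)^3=64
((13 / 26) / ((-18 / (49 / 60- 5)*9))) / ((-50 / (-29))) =7279 / 972000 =0.01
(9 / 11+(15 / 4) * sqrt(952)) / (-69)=-5 * sqrt(238) / 46-3 / 253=-1.69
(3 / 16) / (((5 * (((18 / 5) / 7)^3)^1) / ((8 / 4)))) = 8575 / 15552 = 0.55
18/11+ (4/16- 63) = -2689/44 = -61.11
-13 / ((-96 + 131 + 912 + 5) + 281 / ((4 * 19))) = -988 / 72633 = -0.01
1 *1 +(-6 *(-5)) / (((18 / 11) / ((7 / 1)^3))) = 18868 / 3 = 6289.33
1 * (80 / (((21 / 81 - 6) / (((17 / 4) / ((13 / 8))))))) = -14688 / 403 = -36.45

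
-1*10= -10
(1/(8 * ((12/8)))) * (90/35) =3/14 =0.21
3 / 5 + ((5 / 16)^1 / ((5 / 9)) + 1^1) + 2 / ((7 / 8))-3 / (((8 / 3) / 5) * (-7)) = 2941 / 560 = 5.25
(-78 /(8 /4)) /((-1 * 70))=39 /70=0.56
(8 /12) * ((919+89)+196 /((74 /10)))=76552 /111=689.66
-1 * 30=-30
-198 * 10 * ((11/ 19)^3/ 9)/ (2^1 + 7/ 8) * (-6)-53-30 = 961529/ 157757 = 6.10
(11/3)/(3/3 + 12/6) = 11/9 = 1.22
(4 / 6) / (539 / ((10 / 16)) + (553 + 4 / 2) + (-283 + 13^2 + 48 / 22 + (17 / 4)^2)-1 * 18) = 1760 / 3446901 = 0.00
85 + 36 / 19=1651 / 19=86.89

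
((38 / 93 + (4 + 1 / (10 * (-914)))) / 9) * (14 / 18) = 26231149 / 68851620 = 0.38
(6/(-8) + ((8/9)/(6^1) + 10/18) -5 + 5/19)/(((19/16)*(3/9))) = -39260/3249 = -12.08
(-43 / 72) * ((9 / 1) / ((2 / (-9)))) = 387 / 16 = 24.19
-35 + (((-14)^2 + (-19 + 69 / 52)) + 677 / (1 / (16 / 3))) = 3753.99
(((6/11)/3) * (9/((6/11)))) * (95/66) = 95/22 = 4.32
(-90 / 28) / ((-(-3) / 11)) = -165 / 14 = -11.79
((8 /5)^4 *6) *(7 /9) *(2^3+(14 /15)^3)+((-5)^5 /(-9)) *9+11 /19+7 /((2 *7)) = 816538614443 /240468750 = 3395.61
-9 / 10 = -0.90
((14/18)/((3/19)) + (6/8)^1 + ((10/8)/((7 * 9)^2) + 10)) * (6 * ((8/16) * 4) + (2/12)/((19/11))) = 12257143/64638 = 189.63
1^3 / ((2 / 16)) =8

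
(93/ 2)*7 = 651/ 2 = 325.50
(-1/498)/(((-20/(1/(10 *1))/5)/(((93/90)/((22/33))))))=31/398400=0.00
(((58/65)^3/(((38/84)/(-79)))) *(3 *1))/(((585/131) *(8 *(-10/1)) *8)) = 1766812327/13566475000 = 0.13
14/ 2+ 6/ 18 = 22/ 3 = 7.33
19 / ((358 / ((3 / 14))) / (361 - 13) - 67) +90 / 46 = 616473 / 373382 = 1.65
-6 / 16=-3 / 8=-0.38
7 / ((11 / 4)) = 28 / 11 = 2.55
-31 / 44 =-0.70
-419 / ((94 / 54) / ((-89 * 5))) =5034285 / 47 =107112.45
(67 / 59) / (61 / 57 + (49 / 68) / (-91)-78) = -3375996 / 228727601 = -0.01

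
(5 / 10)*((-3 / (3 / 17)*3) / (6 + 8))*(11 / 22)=-51 / 56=-0.91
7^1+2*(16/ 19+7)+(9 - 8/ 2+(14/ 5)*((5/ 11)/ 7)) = 27.87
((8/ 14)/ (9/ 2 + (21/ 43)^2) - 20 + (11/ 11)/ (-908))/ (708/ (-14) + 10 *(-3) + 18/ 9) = 442843057/ 1750197240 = 0.25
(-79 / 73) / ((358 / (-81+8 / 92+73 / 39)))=2800550 / 11721099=0.24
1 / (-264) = -1 / 264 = -0.00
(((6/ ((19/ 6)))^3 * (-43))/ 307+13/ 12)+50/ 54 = 240269257/ 227417004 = 1.06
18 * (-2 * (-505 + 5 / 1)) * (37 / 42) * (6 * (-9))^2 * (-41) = -13270716000 / 7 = -1895816571.43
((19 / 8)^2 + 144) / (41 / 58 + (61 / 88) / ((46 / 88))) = 6387859 / 86784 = 73.61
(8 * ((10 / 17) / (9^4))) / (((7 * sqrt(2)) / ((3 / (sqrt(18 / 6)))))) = 40 * sqrt(6) / 780759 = 0.00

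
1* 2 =2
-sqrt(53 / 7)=-sqrt(371) / 7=-2.75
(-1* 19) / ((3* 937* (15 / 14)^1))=-266 / 42165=-0.01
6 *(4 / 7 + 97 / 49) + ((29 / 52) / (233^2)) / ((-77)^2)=256189791029 / 16737733012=15.31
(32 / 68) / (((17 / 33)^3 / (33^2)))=313083144 / 83521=3748.56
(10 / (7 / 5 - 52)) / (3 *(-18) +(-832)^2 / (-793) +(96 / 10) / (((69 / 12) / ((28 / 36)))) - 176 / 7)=160125 / 770338547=0.00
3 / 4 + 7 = 31 / 4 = 7.75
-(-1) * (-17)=-17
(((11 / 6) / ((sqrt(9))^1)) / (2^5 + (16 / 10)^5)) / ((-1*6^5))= -0.00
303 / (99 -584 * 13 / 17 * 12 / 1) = -0.06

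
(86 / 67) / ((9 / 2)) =172 / 603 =0.29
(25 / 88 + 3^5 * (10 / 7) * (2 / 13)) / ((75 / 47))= 4041577 / 120120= 33.65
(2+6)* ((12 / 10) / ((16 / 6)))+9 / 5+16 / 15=97 / 15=6.47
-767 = -767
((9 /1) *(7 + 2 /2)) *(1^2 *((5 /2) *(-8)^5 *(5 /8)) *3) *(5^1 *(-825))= 45619200000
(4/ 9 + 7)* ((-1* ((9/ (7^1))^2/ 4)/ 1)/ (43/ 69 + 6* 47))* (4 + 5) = -374463/ 3822196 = -0.10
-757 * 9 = -6813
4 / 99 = 0.04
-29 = -29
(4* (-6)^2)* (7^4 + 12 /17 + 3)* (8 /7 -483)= -2836558080 /17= -166856357.65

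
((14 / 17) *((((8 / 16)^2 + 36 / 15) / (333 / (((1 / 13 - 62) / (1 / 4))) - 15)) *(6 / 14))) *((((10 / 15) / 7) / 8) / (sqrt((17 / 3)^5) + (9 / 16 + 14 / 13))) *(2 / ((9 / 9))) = 132138864 / 345500258802055 - 50748672 *sqrt(51) / 20323544635415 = -0.00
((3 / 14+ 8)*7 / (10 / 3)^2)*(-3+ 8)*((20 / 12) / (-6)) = -115 / 16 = -7.19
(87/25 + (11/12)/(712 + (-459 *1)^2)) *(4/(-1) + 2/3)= -220694567/19025370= -11.60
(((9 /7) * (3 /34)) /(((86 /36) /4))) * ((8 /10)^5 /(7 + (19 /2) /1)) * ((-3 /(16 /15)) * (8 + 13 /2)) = -5412096 /35179375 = -0.15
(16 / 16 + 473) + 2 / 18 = 4267 / 9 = 474.11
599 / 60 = 9.98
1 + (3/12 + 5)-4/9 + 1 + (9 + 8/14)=4127/252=16.38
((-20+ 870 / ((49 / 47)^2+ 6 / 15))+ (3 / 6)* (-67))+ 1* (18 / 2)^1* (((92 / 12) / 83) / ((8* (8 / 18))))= 23198458475 / 43619488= 531.84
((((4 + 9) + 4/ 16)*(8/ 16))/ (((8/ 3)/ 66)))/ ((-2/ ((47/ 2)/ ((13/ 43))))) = -10604187/ 1664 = -6372.71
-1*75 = -75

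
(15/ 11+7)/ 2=46/ 11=4.18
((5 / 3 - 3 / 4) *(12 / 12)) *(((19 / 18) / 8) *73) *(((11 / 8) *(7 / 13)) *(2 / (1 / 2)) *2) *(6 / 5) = 1174789 / 18720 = 62.76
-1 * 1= -1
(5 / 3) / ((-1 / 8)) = -40 / 3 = -13.33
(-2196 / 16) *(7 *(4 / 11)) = -3843 / 11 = -349.36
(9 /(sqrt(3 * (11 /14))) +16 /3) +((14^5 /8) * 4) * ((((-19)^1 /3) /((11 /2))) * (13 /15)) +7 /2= -265676311 /990 +3 * sqrt(462) /11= -268354.05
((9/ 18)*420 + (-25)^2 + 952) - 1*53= 1734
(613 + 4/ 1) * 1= 617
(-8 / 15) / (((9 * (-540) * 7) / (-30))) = -4 / 8505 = -0.00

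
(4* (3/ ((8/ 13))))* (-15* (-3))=1755/ 2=877.50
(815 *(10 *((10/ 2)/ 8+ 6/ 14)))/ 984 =240425/ 27552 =8.73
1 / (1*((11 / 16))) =16 / 11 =1.45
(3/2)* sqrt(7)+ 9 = 3* sqrt(7)/2+ 9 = 12.97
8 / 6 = 4 / 3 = 1.33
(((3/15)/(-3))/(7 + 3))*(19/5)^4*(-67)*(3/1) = 8731507/31250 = 279.41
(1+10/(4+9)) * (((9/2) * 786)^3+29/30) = 30531930856237/390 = 78287002195.48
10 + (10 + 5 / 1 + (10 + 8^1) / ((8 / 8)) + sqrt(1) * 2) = 45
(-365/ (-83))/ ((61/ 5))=1825/ 5063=0.36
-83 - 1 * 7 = -90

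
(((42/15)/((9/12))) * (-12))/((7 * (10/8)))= -128/25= -5.12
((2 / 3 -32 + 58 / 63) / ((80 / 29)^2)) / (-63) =402839 / 6350400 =0.06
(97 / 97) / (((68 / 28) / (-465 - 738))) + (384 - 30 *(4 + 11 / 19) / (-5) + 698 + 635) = 403466 / 323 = 1249.12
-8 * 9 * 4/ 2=-144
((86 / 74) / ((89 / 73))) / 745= 3139 / 2453285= 0.00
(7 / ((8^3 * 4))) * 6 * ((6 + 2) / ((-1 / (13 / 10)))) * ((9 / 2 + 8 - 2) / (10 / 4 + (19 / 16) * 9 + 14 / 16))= -0.16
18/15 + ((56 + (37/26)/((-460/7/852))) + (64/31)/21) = 38.85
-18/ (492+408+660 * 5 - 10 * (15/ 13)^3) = -6591/ 1532275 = -0.00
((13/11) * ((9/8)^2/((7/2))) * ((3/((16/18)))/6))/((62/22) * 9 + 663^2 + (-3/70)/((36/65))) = 28431/51991695424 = 0.00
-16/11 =-1.45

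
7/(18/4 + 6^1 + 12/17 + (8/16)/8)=1904/3065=0.62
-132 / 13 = -10.15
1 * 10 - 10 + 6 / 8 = 3 / 4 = 0.75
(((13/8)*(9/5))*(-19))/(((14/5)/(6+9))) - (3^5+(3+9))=-61905/112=-552.72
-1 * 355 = -355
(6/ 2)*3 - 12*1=-3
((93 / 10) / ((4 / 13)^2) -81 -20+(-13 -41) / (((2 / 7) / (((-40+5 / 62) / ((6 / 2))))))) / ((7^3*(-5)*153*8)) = -12460267 / 10411833600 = -0.00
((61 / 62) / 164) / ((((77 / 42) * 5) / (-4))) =-183 / 69905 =-0.00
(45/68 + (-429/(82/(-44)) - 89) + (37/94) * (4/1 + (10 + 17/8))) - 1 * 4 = 75583641/524144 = 144.20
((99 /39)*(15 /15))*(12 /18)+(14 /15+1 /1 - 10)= -1243 /195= -6.37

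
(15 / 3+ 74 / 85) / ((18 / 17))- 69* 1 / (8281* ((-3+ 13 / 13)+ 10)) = 16525771 / 2981160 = 5.54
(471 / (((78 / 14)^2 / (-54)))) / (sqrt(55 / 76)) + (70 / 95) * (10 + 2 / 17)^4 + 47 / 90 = 1102843034813 / 142820910 - 276948 * sqrt(1045) / 9295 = 6758.68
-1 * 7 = -7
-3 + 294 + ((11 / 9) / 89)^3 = 149551420022 / 513922401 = 291.00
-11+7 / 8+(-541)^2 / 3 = 2341205 / 24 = 97550.21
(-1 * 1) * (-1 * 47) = 47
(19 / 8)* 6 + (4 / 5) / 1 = 15.05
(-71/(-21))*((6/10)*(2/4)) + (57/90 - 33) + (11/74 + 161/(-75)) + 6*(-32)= -225.35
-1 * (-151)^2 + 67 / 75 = -1710008 / 75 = -22800.11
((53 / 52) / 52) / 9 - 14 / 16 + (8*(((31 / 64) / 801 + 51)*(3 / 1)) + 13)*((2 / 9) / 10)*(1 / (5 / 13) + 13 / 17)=253011957209 / 2761527600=91.62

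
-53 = -53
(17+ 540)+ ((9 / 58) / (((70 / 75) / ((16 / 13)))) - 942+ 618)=233.20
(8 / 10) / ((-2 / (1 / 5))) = -2 / 25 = -0.08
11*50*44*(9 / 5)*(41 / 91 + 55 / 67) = 337677120 / 6097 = 55384.14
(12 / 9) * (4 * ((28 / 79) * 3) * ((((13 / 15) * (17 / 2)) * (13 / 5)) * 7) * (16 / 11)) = 1105.91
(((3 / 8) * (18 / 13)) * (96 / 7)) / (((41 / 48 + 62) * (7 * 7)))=31104 / 13452803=0.00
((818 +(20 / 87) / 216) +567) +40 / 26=84681515 / 61074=1386.54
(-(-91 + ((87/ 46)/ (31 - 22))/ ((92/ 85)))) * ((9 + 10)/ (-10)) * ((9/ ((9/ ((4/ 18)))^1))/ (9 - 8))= -21904549/ 571320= -38.34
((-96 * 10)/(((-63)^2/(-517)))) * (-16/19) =-2647040/25137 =-105.30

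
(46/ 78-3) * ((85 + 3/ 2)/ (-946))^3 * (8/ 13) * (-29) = -0.03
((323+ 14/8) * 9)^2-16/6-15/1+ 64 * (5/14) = 2870270845/336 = 8542472.75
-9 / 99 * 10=-10 / 11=-0.91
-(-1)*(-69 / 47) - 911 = -42886 / 47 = -912.47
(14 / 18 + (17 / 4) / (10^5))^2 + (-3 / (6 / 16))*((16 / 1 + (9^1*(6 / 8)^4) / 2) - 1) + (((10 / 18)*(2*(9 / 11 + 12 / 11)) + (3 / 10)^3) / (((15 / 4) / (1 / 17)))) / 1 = -130.75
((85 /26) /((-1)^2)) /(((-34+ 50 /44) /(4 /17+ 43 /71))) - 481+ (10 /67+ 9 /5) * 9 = -103626867257 /223555215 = -463.54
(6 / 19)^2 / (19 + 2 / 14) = 126 / 24187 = 0.01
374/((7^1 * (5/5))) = 374/7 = 53.43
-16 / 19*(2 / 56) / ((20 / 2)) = -2 / 665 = -0.00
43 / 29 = 1.48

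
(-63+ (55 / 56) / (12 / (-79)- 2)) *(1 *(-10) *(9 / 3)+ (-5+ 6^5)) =-935275361 / 1904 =-491216.05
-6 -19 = -25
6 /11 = 0.55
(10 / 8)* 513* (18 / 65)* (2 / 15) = 23.68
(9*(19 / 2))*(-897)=-153387 / 2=-76693.50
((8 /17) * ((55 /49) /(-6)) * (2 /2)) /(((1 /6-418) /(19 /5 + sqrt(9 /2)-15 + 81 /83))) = -373384 /173331473 + 660 * sqrt(2) /2088331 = -0.00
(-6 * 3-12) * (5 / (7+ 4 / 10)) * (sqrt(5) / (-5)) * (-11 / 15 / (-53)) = 110 * sqrt(5) / 1961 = 0.13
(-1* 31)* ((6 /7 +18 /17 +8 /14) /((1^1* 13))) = -9176 /1547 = -5.93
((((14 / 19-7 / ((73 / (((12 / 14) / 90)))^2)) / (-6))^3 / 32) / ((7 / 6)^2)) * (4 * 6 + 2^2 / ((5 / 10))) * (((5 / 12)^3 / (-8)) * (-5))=-0.00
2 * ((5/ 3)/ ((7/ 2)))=20/ 21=0.95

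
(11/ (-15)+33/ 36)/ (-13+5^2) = 11/ 720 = 0.02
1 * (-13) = -13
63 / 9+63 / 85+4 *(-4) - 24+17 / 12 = -31459 / 1020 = -30.84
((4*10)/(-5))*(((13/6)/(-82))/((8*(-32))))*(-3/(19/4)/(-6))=-13/149568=-0.00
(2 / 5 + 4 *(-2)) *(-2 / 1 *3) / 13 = 228 / 65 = 3.51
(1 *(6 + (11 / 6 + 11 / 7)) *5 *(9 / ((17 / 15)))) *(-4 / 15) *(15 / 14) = -88875 / 833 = -106.69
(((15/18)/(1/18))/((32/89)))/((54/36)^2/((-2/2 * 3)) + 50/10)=1335/136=9.82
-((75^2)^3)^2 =-31676352024078369140625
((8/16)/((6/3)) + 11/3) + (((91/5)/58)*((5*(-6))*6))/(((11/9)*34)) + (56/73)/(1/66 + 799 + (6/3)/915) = 195485634201703/76408854402012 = 2.56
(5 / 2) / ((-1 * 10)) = -1 / 4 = -0.25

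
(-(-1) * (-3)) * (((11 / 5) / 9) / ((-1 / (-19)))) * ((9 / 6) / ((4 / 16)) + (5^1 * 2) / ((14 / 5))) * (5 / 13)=-14003 / 273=-51.29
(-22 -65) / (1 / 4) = -348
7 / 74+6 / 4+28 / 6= 695 / 111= 6.26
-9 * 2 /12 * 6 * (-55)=495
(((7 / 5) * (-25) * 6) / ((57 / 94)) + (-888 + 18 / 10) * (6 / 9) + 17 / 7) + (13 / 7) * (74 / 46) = -14250346 / 15295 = -931.70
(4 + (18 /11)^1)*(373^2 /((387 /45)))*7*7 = 2113369510 /473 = 4468011.65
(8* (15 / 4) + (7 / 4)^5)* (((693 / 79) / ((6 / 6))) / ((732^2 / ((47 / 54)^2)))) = 8084010011 / 14044109930496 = 0.00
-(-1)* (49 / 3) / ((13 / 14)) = 686 / 39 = 17.59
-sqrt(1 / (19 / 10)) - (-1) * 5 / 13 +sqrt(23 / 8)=1.35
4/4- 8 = -7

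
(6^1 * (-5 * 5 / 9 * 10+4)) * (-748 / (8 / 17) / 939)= 680306 / 2817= 241.50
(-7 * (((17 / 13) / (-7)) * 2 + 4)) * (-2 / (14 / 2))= 660 / 91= 7.25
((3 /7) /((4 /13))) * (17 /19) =663 /532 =1.25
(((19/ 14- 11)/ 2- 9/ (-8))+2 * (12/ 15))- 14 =-4507/ 280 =-16.10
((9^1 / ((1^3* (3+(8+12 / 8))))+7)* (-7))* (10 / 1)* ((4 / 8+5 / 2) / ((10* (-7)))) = 579 / 25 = 23.16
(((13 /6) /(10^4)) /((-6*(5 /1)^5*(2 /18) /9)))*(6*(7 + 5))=-1053 /15625000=-0.00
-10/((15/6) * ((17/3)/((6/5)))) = -72/85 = -0.85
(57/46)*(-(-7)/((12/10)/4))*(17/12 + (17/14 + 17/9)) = 108205/828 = 130.68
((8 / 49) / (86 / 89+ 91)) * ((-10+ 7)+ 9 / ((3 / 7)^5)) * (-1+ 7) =23817824 / 3609585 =6.60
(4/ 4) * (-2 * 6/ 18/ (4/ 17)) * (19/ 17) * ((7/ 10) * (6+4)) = -22.17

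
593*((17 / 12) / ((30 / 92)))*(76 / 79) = 8810794 / 3555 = 2478.42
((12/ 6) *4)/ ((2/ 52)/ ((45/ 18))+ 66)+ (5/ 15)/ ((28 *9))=56773/ 463428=0.12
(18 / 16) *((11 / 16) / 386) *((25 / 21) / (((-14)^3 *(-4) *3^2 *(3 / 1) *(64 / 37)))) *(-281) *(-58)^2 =-2404566175 / 546640625664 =-0.00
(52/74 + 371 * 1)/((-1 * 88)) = -13753/3256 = -4.22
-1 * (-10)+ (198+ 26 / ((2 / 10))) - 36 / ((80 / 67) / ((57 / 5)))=-571 / 100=-5.71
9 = 9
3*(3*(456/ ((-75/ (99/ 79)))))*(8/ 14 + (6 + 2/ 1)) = -1625184/ 2765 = -587.77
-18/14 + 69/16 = 339/112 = 3.03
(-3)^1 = -3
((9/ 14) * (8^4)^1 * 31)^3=186553098502668288/ 343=543886584555884.22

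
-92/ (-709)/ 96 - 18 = -306265/ 17016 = -18.00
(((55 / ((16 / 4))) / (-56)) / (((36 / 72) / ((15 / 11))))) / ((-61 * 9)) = 25 / 20496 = 0.00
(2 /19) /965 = 2 /18335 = 0.00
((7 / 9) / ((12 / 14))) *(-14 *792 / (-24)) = 3773 / 9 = 419.22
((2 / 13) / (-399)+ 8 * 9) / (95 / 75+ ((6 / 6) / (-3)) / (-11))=10270205 / 185003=55.51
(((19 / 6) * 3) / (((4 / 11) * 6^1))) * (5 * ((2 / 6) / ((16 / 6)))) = 1045 / 384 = 2.72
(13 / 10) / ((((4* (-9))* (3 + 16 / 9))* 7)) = -13 / 12040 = -0.00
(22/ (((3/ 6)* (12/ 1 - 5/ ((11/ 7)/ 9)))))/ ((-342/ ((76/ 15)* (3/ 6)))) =484/ 24705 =0.02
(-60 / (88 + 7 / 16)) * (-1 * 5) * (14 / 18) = 2240 / 849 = 2.64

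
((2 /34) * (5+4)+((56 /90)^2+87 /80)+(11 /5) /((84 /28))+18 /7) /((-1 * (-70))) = 20468741 /269892000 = 0.08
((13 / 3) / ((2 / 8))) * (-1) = -52 / 3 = -17.33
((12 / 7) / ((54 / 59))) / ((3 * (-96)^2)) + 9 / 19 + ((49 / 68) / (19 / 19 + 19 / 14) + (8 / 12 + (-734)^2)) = 1667104284432347 / 3094350336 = 538757.45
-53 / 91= -0.58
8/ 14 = 4/ 7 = 0.57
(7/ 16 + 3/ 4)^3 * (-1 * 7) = -48013/ 4096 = -11.72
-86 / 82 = -43 / 41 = -1.05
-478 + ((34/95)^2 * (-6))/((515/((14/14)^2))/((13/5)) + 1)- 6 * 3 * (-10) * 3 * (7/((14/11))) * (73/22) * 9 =515114478433/5839175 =88217.00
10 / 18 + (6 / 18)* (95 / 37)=470 / 333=1.41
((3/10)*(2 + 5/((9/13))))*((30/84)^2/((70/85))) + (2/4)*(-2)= -9409/16464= -0.57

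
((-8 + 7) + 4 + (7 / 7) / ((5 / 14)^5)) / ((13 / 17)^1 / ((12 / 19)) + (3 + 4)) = 111628596 / 5234375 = 21.33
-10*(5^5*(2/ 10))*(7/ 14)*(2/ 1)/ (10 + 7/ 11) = -68750/ 117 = -587.61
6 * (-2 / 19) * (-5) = 60 / 19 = 3.16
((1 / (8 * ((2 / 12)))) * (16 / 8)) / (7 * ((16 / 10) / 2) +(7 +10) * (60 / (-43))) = -645 / 7792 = -0.08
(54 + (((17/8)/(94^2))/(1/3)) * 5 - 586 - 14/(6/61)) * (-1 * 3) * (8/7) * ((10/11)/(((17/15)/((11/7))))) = 630887025/216482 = 2914.27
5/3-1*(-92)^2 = -25387/3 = -8462.33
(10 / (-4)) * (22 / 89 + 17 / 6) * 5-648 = -733189 / 1068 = -686.51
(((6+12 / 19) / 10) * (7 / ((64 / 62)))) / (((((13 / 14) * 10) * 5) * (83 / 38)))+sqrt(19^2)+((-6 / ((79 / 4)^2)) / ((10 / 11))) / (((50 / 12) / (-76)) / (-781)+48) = 4384513168335723481 / 230230773179134000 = 19.04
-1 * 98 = -98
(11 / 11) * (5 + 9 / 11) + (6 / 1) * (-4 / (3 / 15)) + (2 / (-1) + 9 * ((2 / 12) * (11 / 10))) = -25197 / 220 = -114.53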